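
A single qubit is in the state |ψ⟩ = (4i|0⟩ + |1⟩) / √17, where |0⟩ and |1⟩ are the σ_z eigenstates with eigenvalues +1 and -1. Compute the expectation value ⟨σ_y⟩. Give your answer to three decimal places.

⟨σ_y⟩ = 2 Im(a* b)/(|a|²+|b|²) with a = 4i, b = 1.
a* b = -4i, so ⟨σ_y⟩ = -8/17.

-0.471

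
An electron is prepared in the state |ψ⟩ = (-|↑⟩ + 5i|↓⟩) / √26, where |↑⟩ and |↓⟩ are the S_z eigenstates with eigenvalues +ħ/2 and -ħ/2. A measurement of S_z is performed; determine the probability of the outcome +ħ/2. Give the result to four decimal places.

0.0385

The +ħ/2 outcome corresponds to |↑⟩. Its amplitude in |ψ⟩ is -1/√26.
P = |-1|² / 26 = 1/26.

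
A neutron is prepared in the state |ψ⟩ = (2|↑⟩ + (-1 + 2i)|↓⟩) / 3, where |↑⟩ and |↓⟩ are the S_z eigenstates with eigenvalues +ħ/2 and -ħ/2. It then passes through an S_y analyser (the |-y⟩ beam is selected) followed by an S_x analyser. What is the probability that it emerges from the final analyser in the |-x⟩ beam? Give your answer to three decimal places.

First analyser (S_y): P(|-y⟩) = |⟨-y|ψ⟩|² = 1/18.
After stage 1 the state is |-y⟩; P(|-x⟩) = |⟨-x|-y⟩|² = 1/2.
Joint probability = 1/18 × 1/2 = 0.028.

0.028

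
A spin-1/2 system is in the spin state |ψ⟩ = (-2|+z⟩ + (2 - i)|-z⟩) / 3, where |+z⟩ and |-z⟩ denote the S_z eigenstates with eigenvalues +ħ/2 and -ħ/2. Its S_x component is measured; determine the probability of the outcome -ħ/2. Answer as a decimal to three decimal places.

0.944

|-x⟩ = (|+z⟩ - |-z⟩)/√2, so ⟨-x|ψ⟩ = (-4 + i) / (√2·3).
P = |-4 + i|² / 18 = 17/18.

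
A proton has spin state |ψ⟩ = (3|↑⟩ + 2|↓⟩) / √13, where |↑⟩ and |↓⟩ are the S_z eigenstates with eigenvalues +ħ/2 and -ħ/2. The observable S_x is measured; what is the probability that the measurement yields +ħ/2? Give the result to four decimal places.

|+x⟩ = (|↑⟩ + |↓⟩)/√2, so ⟨+x|ψ⟩ = (5) / (√2·√13).
P = |5|² / 26 = 25/26.

0.9615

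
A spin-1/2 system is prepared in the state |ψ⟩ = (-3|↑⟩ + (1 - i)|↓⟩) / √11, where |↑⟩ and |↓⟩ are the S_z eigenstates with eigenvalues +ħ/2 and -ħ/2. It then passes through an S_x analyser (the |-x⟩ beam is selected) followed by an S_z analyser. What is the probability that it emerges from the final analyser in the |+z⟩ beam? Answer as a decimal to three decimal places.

0.386

First analyser (S_x): P(|-x⟩) = |⟨-x|ψ⟩|² = 17/22.
After stage 1 the state is |-x⟩; P(|+z⟩) = |⟨+z|-x⟩|² = 1/2.
Joint probability = 17/22 × 1/2 = 0.386.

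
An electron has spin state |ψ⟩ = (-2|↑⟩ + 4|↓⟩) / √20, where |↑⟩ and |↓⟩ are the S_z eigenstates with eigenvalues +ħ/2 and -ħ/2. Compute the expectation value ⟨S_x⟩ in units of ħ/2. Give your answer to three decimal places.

-0.800

⟨σ_x⟩ = 2 Re(a* b)/(|a|²+|b|²) with a = -2, b = 4.
a* b = -8, so ⟨σ_x⟩ = -16/20.
⟨S_x⟩ = (ħ/2)·⟨σ_x⟩.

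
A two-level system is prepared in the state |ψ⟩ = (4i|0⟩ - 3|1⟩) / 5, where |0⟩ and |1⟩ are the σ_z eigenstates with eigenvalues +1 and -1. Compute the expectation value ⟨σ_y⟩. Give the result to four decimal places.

⟨σ_y⟩ = 2 Im(a* b)/(|a|²+|b|²) with a = 4i, b = -3.
a* b = 12i, so ⟨σ_y⟩ = 24/25.

0.9600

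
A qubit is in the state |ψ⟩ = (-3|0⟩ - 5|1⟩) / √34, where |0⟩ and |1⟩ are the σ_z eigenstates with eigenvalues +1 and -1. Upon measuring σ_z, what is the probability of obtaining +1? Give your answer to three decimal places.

0.265

The +1 outcome corresponds to |0⟩. Its amplitude in |ψ⟩ is -3/√34.
P = |-3|² / 34 = 9/34.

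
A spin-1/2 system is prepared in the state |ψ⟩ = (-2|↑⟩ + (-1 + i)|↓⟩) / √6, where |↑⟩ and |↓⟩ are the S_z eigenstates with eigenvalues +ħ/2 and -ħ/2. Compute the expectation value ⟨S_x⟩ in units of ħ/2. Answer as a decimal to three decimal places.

⟨σ_x⟩ = 2 Re(a* b)/(|a|²+|b|²) with a = -2, b = (-1 + i).
a* b = (2 - 2i), so ⟨σ_x⟩ = 4/6.
⟨S_x⟩ = (ħ/2)·⟨σ_x⟩.

0.667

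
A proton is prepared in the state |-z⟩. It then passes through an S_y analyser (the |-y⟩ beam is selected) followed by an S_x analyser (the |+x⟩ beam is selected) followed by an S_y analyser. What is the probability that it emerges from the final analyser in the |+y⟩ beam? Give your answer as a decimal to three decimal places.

First analyser (S_y): from |-z⟩, P(|-y⟩) = 1/2.
After stage 1 the state is |-y⟩; P(|+x⟩) = |⟨+x|-y⟩|² = 1/2.
After stage 2 the state is |+x⟩; P(|+y⟩) = |⟨+y|+x⟩|² = 1/2.
Joint probability = 1/2 × 1/2 × 1/2 = 0.125.

0.125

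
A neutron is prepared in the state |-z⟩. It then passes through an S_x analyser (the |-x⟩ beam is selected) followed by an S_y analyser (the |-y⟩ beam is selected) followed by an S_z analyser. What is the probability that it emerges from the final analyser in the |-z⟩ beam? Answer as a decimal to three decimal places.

First analyser (S_x): from |-z⟩, P(|-x⟩) = 1/2.
After stage 1 the state is |-x⟩; P(|-y⟩) = |⟨-y|-x⟩|² = 1/2.
After stage 2 the state is |-y⟩; P(|-z⟩) = |⟨-z|-y⟩|² = 1/2.
Joint probability = 1/2 × 1/2 × 1/2 = 0.125.

0.125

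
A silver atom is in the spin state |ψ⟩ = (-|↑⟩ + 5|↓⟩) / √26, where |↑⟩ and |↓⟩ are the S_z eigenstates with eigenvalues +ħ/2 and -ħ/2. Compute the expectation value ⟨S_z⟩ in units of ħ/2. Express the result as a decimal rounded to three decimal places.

-0.923

⟨σ_z⟩ = |a|² - |b|² divided by |a|²+|b|², with a, b the |↑⟩, |↓⟩ amplitudes.
= (1 - 25)/26 = -24/26.
⟨S_z⟩ = (ħ/2)·⟨σ_z⟩.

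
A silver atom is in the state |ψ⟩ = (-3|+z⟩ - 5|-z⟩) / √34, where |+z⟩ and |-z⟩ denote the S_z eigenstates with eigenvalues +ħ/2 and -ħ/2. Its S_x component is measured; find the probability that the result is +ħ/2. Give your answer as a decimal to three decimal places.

|+x⟩ = (|+z⟩ + |-z⟩)/√2, so ⟨+x|ψ⟩ = (-8) / (√2·√34).
P = |-8|² / 68 = 64/68.

0.941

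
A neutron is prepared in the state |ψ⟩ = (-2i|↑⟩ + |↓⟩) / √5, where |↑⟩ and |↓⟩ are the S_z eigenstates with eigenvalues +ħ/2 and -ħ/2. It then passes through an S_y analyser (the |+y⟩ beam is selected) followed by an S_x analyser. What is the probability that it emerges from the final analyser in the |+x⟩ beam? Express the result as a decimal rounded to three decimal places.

0.450

First analyser (S_y): P(|+y⟩) = |⟨+y|ψ⟩|² = 9/10.
After stage 1 the state is |+y⟩; P(|+x⟩) = |⟨+x|+y⟩|² = 1/2.
Joint probability = 9/10 × 1/2 = 0.450.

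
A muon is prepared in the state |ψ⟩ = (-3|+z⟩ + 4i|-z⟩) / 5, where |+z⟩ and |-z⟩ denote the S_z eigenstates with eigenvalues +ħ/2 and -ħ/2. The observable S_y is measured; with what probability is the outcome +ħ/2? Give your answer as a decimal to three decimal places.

0.020

|+y⟩ = (|+z⟩ + i|-z⟩)/√2, so ⟨+y|ψ⟩ = (1) / (√2·5).
P = |1|² / 50 = 1/50.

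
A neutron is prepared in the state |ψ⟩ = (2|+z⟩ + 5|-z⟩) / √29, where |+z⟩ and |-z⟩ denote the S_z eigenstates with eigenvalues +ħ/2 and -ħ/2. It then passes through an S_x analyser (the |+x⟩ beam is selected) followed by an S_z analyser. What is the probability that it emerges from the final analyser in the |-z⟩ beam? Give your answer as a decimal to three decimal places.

0.422

First analyser (S_x): P(|+x⟩) = |⟨+x|ψ⟩|² = 49/58.
After stage 1 the state is |+x⟩; P(|-z⟩) = |⟨-z|+x⟩|² = 1/2.
Joint probability = 49/58 × 1/2 = 0.422.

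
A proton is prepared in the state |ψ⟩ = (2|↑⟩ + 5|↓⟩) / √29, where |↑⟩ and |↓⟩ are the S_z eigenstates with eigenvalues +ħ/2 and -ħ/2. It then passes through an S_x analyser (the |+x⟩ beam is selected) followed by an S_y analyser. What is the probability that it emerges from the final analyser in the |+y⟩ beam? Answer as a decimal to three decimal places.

First analyser (S_x): P(|+x⟩) = |⟨+x|ψ⟩|² = 49/58.
After stage 1 the state is |+x⟩; P(|+y⟩) = |⟨+y|+x⟩|² = 1/2.
Joint probability = 49/58 × 1/2 = 0.422.

0.422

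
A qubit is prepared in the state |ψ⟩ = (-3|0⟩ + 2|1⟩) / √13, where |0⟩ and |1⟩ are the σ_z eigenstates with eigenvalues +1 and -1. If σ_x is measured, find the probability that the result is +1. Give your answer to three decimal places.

|+x⟩ = (|0⟩ + |1⟩)/√2, so ⟨+x|ψ⟩ = (-1) / (√2·√13).
P = |-1|² / 26 = 1/26.

0.038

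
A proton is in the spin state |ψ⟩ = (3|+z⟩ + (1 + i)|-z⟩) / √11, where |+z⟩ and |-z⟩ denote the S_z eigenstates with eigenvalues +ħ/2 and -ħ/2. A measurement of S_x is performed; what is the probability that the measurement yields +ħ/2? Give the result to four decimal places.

0.7727

|+x⟩ = (|+z⟩ + |-z⟩)/√2, so ⟨+x|ψ⟩ = (4 + i) / (√2·√11).
P = |4 + i|² / 22 = 17/22.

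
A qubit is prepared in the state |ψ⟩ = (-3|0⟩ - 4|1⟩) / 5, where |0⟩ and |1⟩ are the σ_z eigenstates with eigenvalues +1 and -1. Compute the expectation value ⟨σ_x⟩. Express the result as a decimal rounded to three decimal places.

0.960

⟨σ_x⟩ = 2 Re(a* b)/(|a|²+|b|²) with a = -3, b = -4.
a* b = 12, so ⟨σ_x⟩ = 24/25.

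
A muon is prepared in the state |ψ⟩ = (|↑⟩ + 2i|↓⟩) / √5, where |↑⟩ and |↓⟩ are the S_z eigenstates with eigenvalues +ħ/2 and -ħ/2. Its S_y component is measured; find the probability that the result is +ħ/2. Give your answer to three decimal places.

0.900

|+y⟩ = (|↑⟩ + i|↓⟩)/√2, so ⟨+y|ψ⟩ = (3) / (√2·√5).
P = |3|² / 10 = 9/10.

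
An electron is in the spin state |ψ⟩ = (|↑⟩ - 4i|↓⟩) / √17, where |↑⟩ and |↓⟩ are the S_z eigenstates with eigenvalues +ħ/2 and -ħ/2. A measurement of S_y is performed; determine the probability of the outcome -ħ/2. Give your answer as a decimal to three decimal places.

|-y⟩ = (|↑⟩ - i|↓⟩)/√2, so ⟨-y|ψ⟩ = (5) / (√2·√17).
P = |5|² / 34 = 25/34.

0.735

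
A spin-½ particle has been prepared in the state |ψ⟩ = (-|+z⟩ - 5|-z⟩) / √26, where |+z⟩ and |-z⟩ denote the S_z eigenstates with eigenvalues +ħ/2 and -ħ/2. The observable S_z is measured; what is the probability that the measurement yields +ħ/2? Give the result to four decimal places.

0.0385

The +ħ/2 outcome corresponds to |+z⟩. Its amplitude in |ψ⟩ is -1/√26.
P = |-1|² / 26 = 1/26.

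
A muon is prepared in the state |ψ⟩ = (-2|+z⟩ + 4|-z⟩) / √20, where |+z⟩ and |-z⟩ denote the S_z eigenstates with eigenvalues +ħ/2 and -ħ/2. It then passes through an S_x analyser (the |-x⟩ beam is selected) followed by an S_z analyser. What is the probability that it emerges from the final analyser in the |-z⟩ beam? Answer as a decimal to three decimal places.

First analyser (S_x): P(|-x⟩) = |⟨-x|ψ⟩|² = 36/40.
After stage 1 the state is |-x⟩; P(|-z⟩) = |⟨-z|-x⟩|² = 1/2.
Joint probability = 36/40 × 1/2 = 0.450.

0.450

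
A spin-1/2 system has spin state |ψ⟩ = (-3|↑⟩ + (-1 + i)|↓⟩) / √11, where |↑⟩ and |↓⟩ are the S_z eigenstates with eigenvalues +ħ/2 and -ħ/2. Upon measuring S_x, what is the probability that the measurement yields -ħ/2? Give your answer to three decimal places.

0.227

|-x⟩ = (|↑⟩ - |↓⟩)/√2, so ⟨-x|ψ⟩ = (-2 - i) / (√2·√11).
P = |-2 - i|² / 22 = 5/22.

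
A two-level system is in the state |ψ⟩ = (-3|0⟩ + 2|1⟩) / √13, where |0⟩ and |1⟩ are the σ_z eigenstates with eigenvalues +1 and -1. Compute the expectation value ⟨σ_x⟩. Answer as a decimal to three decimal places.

-0.923

⟨σ_x⟩ = 2 Re(a* b)/(|a|²+|b|²) with a = -3, b = 2.
a* b = -6, so ⟨σ_x⟩ = -12/13.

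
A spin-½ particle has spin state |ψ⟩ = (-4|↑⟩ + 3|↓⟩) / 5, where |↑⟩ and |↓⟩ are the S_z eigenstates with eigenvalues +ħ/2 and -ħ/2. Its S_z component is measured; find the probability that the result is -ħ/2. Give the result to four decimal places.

0.3600

The -ħ/2 outcome corresponds to |↓⟩. Its amplitude in |ψ⟩ is 3/5.
P = |3|² / 25 = 9/25.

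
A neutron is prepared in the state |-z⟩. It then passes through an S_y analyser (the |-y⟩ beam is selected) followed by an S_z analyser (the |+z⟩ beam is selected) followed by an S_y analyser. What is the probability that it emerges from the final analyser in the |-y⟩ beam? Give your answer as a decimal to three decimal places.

First analyser (S_y): from |-z⟩, P(|-y⟩) = 1/2.
After stage 1 the state is |-y⟩; P(|+z⟩) = |⟨+z|-y⟩|² = 1/2.
After stage 2 the state is |+z⟩; P(|-y⟩) = |⟨-y|+z⟩|² = 1/2.
Joint probability = 1/2 × 1/2 × 1/2 = 0.125.

0.125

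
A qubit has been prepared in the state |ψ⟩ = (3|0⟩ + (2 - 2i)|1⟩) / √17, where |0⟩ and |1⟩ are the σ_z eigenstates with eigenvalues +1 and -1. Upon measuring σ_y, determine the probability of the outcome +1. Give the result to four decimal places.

0.1471

|+y⟩ = (|0⟩ + i|1⟩)/√2, so ⟨+y|ψ⟩ = (1 - 2i) / (√2·√17).
P = |1 - 2i|² / 34 = 5/34.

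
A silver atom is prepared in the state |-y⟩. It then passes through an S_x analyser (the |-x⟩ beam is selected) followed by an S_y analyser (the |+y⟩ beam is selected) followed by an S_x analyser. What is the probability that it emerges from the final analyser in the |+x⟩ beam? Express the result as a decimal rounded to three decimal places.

0.125

First analyser (S_x): from |-y⟩, P(|-x⟩) = 1/2.
After stage 1 the state is |-x⟩; P(|+y⟩) = |⟨+y|-x⟩|² = 1/2.
After stage 2 the state is |+y⟩; P(|+x⟩) = |⟨+x|+y⟩|² = 1/2.
Joint probability = 1/2 × 1/2 × 1/2 = 0.125.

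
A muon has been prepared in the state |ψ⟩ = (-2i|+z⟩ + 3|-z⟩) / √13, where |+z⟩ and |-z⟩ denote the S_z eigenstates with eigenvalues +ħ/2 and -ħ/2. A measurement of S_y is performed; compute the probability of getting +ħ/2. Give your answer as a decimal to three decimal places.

|+y⟩ = (|+z⟩ + i|-z⟩)/√2, so ⟨+y|ψ⟩ = (-5i) / (√2·√13).
P = |-5i|² / 26 = 25/26.

0.962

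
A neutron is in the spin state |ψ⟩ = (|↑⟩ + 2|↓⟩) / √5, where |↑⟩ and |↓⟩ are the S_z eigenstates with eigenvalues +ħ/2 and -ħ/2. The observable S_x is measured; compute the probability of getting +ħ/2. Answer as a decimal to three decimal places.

0.900

|+x⟩ = (|↑⟩ + |↓⟩)/√2, so ⟨+x|ψ⟩ = (3) / (√2·√5).
P = |3|² / 10 = 9/10.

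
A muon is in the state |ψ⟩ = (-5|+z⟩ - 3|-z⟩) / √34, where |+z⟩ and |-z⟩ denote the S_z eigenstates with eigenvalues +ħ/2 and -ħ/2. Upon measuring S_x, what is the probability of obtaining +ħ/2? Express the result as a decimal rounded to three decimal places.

|+x⟩ = (|+z⟩ + |-z⟩)/√2, so ⟨+x|ψ⟩ = (-8) / (√2·√34).
P = |-8|² / 68 = 64/68.

0.941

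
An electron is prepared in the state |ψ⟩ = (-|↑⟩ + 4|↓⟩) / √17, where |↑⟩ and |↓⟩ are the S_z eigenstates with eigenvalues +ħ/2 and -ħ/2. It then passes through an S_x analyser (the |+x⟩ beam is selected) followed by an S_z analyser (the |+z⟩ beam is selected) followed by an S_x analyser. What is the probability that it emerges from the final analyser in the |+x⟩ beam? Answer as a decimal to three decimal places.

0.066

First analyser (S_x): P(|+x⟩) = |⟨+x|ψ⟩|² = 9/34.
After stage 1 the state is |+x⟩; P(|+z⟩) = |⟨+z|+x⟩|² = 1/2.
After stage 2 the state is |+z⟩; P(|+x⟩) = |⟨+x|+z⟩|² = 1/2.
Joint probability = 9/34 × 1/2 × 1/2 = 0.066.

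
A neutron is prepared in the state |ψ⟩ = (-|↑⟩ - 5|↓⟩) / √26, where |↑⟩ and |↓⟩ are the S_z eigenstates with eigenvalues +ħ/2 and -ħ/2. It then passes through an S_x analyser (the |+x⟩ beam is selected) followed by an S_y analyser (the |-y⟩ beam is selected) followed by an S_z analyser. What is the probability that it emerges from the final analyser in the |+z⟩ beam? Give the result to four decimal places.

0.1731

First analyser (S_x): P(|+x⟩) = |⟨+x|ψ⟩|² = 36/52.
After stage 1 the state is |+x⟩; P(|-y⟩) = |⟨-y|+x⟩|² = 1/2.
After stage 2 the state is |-y⟩; P(|+z⟩) = |⟨+z|-y⟩|² = 1/2.
Joint probability = 36/52 × 1/2 × 1/2 = 0.1731.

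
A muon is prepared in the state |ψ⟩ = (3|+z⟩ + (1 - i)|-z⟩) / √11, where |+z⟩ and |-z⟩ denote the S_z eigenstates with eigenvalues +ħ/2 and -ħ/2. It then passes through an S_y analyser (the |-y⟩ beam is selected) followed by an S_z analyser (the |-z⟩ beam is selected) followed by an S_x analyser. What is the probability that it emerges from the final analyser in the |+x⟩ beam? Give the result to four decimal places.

First analyser (S_y): P(|-y⟩) = |⟨-y|ψ⟩|² = 17/22.
After stage 1 the state is |-y⟩; P(|-z⟩) = |⟨-z|-y⟩|² = 1/2.
After stage 2 the state is |-z⟩; P(|+x⟩) = |⟨+x|-z⟩|² = 1/2.
Joint probability = 17/22 × 1/2 × 1/2 = 0.1932.

0.1932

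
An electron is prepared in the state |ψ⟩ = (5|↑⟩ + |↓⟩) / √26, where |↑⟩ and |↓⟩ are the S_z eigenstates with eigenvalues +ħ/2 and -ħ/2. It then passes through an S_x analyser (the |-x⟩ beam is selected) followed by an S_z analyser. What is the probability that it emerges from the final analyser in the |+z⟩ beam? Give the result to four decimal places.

First analyser (S_x): P(|-x⟩) = |⟨-x|ψ⟩|² = 16/52.
After stage 1 the state is |-x⟩; P(|+z⟩) = |⟨+z|-x⟩|² = 1/2.
Joint probability = 16/52 × 1/2 = 0.1538.

0.1538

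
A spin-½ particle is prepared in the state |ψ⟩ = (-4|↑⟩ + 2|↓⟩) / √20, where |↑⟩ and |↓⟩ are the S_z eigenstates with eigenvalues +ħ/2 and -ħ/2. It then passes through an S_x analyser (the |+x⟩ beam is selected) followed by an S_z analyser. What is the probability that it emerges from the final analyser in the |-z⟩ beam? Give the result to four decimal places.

First analyser (S_x): P(|+x⟩) = |⟨+x|ψ⟩|² = 4/40.
After stage 1 the state is |+x⟩; P(|-z⟩) = |⟨-z|+x⟩|² = 1/2.
Joint probability = 4/40 × 1/2 = 0.0500.

0.0500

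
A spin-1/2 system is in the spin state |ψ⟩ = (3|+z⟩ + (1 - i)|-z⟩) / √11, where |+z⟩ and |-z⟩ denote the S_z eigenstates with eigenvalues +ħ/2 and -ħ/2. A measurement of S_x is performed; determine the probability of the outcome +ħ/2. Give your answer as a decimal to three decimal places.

0.773

|+x⟩ = (|+z⟩ + |-z⟩)/√2, so ⟨+x|ψ⟩ = (4 - i) / (√2·√11).
P = |4 - i|² / 22 = 17/22.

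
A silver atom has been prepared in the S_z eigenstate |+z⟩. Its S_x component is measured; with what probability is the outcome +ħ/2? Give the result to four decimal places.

In the S_z basis, |+z⟩ = |+z⟩ and |+x⟩ = (|+z⟩ + |-z⟩)/√2.
|⟨+x|+z⟩|² = 1/2.

0.5000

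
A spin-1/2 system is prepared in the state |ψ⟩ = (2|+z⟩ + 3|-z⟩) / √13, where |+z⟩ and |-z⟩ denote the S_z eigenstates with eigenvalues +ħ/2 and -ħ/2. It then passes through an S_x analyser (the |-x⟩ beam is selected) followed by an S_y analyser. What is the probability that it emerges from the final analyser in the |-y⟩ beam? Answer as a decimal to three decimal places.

0.019

First analyser (S_x): P(|-x⟩) = |⟨-x|ψ⟩|² = 1/26.
After stage 1 the state is |-x⟩; P(|-y⟩) = |⟨-y|-x⟩|² = 1/2.
Joint probability = 1/26 × 1/2 = 0.019.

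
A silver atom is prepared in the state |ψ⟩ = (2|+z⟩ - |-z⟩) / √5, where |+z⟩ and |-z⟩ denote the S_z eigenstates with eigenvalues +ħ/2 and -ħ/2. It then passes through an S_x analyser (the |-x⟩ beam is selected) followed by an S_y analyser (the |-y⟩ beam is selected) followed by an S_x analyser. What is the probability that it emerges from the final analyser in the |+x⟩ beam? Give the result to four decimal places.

0.2250

First analyser (S_x): P(|-x⟩) = |⟨-x|ψ⟩|² = 9/10.
After stage 1 the state is |-x⟩; P(|-y⟩) = |⟨-y|-x⟩|² = 1/2.
After stage 2 the state is |-y⟩; P(|+x⟩) = |⟨+x|-y⟩|² = 1/2.
Joint probability = 9/10 × 1/2 × 1/2 = 0.2250.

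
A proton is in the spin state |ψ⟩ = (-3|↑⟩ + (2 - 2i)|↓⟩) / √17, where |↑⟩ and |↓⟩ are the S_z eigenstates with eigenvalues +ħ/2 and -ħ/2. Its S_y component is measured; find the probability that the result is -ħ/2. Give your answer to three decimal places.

0.147

|-y⟩ = (|↑⟩ - i|↓⟩)/√2, so ⟨-y|ψ⟩ = (-1 + 2i) / (√2·√17).
P = |-1 + 2i|² / 34 = 5/34.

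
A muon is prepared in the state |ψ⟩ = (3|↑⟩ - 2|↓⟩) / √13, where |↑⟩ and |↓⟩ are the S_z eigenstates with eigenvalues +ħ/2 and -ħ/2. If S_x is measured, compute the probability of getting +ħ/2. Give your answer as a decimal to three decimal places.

|+x⟩ = (|↑⟩ + |↓⟩)/√2, so ⟨+x|ψ⟩ = (1) / (√2·√13).
P = |1|² / 26 = 1/26.

0.038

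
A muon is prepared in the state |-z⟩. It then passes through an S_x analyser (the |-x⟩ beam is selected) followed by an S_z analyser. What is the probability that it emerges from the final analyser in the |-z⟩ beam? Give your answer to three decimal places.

0.250

First analyser (S_x): from |-z⟩, P(|-x⟩) = 1/2.
After stage 1 the state is |-x⟩; P(|-z⟩) = |⟨-z|-x⟩|² = 1/2.
Joint probability = 1/2 × 1/2 = 0.250.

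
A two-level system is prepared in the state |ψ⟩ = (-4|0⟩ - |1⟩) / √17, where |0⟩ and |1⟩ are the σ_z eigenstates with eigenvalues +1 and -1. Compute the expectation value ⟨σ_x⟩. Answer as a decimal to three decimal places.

⟨σ_x⟩ = 2 Re(a* b)/(|a|²+|b|²) with a = -4, b = -1.
a* b = 4, so ⟨σ_x⟩ = 8/17.

0.471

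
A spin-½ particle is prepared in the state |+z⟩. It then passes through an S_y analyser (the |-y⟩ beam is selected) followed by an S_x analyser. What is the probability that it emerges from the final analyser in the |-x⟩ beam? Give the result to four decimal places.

0.2500

First analyser (S_y): from |+z⟩, P(|-y⟩) = 1/2.
After stage 1 the state is |-y⟩; P(|-x⟩) = |⟨-x|-y⟩|² = 1/2.
Joint probability = 1/2 × 1/2 = 0.2500.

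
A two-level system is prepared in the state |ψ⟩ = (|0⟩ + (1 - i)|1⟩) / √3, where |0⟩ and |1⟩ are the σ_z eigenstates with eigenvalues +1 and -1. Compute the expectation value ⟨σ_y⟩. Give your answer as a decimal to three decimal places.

-0.667

⟨σ_y⟩ = 2 Im(a* b)/(|a|²+|b|²) with a = 1, b = (1 - i).
a* b = (1 - i), so ⟨σ_y⟩ = -2/3.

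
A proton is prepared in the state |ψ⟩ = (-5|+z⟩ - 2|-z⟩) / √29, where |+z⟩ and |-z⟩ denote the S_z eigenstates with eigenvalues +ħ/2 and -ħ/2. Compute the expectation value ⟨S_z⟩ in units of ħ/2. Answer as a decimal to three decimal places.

0.724

⟨σ_z⟩ = |a|² - |b|² divided by |a|²+|b|², with a, b the |+z⟩, |-z⟩ amplitudes.
= (25 - 4)/29 = 21/29.
⟨S_z⟩ = (ħ/2)·⟨σ_z⟩.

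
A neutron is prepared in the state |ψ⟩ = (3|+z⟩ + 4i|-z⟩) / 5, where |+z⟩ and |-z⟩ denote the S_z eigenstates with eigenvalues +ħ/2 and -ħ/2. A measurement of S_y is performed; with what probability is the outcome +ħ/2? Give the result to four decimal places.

|+y⟩ = (|+z⟩ + i|-z⟩)/√2, so ⟨+y|ψ⟩ = (7) / (√2·5).
P = |7|² / 50 = 49/50.

0.9800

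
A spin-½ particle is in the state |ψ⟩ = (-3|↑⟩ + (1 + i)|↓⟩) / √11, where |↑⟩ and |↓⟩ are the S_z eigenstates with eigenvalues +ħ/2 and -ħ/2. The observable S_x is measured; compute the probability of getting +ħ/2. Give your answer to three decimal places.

0.227

|+x⟩ = (|↑⟩ + |↓⟩)/√2, so ⟨+x|ψ⟩ = (-2 + i) / (√2·√11).
P = |-2 + i|² / 22 = 5/22.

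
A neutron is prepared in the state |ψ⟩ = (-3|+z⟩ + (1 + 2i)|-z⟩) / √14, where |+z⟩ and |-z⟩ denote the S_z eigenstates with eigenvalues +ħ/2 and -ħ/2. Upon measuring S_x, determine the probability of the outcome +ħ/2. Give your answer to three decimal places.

|+x⟩ = (|+z⟩ + |-z⟩)/√2, so ⟨+x|ψ⟩ = (-2 + 2i) / (√2·√14).
P = |-2 + 2i|² / 28 = 8/28.

0.286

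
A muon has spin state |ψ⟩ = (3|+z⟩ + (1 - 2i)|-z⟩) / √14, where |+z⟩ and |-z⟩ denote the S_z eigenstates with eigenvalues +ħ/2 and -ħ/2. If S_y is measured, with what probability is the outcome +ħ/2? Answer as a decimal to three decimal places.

0.071

|+y⟩ = (|+z⟩ + i|-z⟩)/√2, so ⟨+y|ψ⟩ = (1 - i) / (√2·√14).
P = |1 - i|² / 28 = 2/28.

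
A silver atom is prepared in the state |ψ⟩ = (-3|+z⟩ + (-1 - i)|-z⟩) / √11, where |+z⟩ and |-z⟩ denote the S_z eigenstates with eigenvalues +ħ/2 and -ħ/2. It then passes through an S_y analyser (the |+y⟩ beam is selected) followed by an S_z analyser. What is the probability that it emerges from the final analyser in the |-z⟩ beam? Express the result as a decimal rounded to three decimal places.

0.386

First analyser (S_y): P(|+y⟩) = |⟨+y|ψ⟩|² = 17/22.
After stage 1 the state is |+y⟩; P(|-z⟩) = |⟨-z|+y⟩|² = 1/2.
Joint probability = 17/22 × 1/2 = 0.386.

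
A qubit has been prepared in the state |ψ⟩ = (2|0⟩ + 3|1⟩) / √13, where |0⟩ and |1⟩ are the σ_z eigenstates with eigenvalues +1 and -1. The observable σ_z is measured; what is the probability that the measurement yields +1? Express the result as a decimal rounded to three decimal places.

The +1 outcome corresponds to |0⟩. Its amplitude in |ψ⟩ is 2/√13.
P = |2|² / 13 = 4/13.

0.308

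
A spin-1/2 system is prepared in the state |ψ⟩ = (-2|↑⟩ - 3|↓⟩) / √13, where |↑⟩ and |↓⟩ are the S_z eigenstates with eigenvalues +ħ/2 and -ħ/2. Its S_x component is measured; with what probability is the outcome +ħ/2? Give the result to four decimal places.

|+x⟩ = (|↑⟩ + |↓⟩)/√2, so ⟨+x|ψ⟩ = (-5) / (√2·√13).
P = |-5|² / 26 = 25/26.

0.9615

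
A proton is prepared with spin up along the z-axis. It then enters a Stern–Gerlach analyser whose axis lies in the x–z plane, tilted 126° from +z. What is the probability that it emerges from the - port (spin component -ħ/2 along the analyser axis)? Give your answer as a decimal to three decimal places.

0.794

For spin-½, the probability of finding spin-up along an axis at angle θ to the initial spin direction is cos²(θ/2); spin-down is sin²(θ/2).
θ = 126°, so P = sin²(63°) ≈ 0.794.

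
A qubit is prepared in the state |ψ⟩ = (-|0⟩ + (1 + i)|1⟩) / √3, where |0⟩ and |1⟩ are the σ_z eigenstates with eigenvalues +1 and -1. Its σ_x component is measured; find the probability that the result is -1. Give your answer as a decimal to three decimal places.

0.833

|-x⟩ = (|0⟩ - |1⟩)/√2, so ⟨-x|ψ⟩ = (-2 - i) / (√2·√3).
P = |-2 - i|² / 6 = 5/6.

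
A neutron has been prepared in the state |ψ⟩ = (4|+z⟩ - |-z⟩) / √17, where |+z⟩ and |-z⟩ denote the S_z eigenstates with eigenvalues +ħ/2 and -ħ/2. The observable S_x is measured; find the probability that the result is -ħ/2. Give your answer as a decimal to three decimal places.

0.735

|-x⟩ = (|+z⟩ - |-z⟩)/√2, so ⟨-x|ψ⟩ = (5) / (√2·√17).
P = |5|² / 34 = 25/34.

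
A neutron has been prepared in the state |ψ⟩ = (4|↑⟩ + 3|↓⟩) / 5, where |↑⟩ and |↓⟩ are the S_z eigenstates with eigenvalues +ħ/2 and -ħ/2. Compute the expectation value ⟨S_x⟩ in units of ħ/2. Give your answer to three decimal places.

⟨σ_x⟩ = 2 Re(a* b)/(|a|²+|b|²) with a = 4, b = 3.
a* b = 12, so ⟨σ_x⟩ = 24/25.
⟨S_x⟩ = (ħ/2)·⟨σ_x⟩.

0.960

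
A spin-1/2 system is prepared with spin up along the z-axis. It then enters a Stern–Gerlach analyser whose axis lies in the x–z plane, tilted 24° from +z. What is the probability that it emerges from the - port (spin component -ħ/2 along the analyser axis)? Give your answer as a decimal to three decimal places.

0.043

For spin-½, the probability of finding spin-up along an axis at angle θ to the initial spin direction is cos²(θ/2); spin-down is sin²(θ/2).
θ = 24°, so P = sin²(12°) ≈ 0.043.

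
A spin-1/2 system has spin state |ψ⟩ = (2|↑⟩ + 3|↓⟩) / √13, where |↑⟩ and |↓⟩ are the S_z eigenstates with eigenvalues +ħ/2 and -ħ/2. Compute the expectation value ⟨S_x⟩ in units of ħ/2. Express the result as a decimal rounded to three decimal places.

⟨σ_x⟩ = 2 Re(a* b)/(|a|²+|b|²) with a = 2, b = 3.
a* b = 6, so ⟨σ_x⟩ = 12/13.
⟨S_x⟩ = (ħ/2)·⟨σ_x⟩.

0.923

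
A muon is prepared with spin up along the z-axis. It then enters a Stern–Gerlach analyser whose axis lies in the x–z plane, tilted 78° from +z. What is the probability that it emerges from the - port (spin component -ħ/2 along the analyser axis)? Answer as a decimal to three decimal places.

For spin-½, the probability of finding spin-up along an axis at angle θ to the initial spin direction is cos²(θ/2); spin-down is sin²(θ/2).
θ = 78°, so P = sin²(39°) ≈ 0.396.

0.396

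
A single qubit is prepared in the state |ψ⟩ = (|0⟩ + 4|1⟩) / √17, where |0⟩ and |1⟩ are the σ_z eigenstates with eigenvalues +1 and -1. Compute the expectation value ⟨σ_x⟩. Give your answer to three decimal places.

⟨σ_x⟩ = 2 Re(a* b)/(|a|²+|b|²) with a = 1, b = 4.
a* b = 4, so ⟨σ_x⟩ = 8/17.

0.471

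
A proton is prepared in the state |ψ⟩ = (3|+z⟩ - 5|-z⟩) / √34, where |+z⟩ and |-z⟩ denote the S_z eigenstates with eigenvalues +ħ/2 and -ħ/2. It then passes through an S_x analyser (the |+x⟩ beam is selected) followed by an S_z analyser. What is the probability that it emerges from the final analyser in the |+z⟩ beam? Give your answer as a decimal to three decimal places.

0.029

First analyser (S_x): P(|+x⟩) = |⟨+x|ψ⟩|² = 4/68.
After stage 1 the state is |+x⟩; P(|+z⟩) = |⟨+z|+x⟩|² = 1/2.
Joint probability = 4/68 × 1/2 = 0.029.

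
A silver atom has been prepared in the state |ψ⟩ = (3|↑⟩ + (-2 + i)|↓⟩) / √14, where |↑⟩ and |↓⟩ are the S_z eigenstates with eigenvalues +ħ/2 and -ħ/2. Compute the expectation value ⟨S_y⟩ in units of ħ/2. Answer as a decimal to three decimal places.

0.429

⟨σ_y⟩ = 2 Im(a* b)/(|a|²+|b|²) with a = 3, b = (-2 + i).
a* b = (-6 + 3i), so ⟨σ_y⟩ = 6/14.
⟨S_y⟩ = (ħ/2)·⟨σ_y⟩.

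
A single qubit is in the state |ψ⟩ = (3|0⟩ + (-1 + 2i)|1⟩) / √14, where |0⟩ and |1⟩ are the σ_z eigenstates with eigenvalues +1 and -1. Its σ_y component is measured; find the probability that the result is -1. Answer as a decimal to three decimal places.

0.071

|-y⟩ = (|0⟩ - i|1⟩)/√2, so ⟨-y|ψ⟩ = (1 - i) / (√2·√14).
P = |1 - i|² / 28 = 2/28.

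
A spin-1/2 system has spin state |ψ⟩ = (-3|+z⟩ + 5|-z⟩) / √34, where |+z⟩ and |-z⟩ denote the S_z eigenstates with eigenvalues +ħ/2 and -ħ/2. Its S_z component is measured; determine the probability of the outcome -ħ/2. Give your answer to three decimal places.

0.735

The -ħ/2 outcome corresponds to |-z⟩. Its amplitude in |ψ⟩ is 5/√34.
P = |5|² / 34 = 25/34.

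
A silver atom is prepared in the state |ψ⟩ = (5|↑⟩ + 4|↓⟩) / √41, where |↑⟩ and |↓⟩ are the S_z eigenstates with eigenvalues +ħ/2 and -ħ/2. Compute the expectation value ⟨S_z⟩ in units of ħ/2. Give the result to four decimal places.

0.2195

⟨σ_z⟩ = |a|² - |b|² divided by |a|²+|b|², with a, b the |↑⟩, |↓⟩ amplitudes.
= (25 - 16)/41 = 9/41.
⟨S_z⟩ = (ħ/2)·⟨σ_z⟩.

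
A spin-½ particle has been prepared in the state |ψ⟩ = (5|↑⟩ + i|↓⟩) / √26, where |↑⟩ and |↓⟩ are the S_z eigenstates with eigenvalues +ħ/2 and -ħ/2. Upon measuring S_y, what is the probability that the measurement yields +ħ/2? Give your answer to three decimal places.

0.692

|+y⟩ = (|↑⟩ + i|↓⟩)/√2, so ⟨+y|ψ⟩ = (6) / (√2·√26).
P = |6|² / 52 = 36/52.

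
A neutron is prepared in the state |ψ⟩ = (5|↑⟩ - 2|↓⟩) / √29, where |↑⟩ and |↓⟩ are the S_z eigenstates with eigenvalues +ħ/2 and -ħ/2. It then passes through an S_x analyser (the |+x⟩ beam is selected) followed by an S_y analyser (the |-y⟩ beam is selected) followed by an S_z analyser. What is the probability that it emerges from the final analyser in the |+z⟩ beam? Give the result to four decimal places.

First analyser (S_x): P(|+x⟩) = |⟨+x|ψ⟩|² = 9/58.
After stage 1 the state is |+x⟩; P(|-y⟩) = |⟨-y|+x⟩|² = 1/2.
After stage 2 the state is |-y⟩; P(|+z⟩) = |⟨+z|-y⟩|² = 1/2.
Joint probability = 9/58 × 1/2 × 1/2 = 0.0388.

0.0388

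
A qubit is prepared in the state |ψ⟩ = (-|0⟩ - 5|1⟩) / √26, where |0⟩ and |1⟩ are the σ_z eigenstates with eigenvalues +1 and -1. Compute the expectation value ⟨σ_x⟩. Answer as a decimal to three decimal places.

⟨σ_x⟩ = 2 Re(a* b)/(|a|²+|b|²) with a = -1, b = -5.
a* b = 5, so ⟨σ_x⟩ = 10/26.

0.385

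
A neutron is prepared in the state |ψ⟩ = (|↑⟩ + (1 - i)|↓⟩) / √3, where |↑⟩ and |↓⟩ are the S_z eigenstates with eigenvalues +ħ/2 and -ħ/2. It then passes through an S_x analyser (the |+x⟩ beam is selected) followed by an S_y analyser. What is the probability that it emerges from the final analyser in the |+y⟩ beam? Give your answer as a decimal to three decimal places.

First analyser (S_x): P(|+x⟩) = |⟨+x|ψ⟩|² = 5/6.
After stage 1 the state is |+x⟩; P(|+y⟩) = |⟨+y|+x⟩|² = 1/2.
Joint probability = 5/6 × 1/2 = 0.417.

0.417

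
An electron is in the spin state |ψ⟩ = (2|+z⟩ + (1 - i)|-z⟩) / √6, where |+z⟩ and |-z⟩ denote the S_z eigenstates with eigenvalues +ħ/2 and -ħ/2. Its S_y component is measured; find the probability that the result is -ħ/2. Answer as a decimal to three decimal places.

0.833

|-y⟩ = (|+z⟩ - i|-z⟩)/√2, so ⟨-y|ψ⟩ = (3 + i) / (√2·√6).
P = |3 + i|² / 12 = 10/12.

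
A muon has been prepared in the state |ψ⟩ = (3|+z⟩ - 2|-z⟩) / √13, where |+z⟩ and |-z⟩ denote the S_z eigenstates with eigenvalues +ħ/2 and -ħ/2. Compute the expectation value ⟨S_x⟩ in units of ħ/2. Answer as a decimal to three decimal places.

-0.923

⟨σ_x⟩ = 2 Re(a* b)/(|a|²+|b|²) with a = 3, b = -2.
a* b = -6, so ⟨σ_x⟩ = -12/13.
⟨S_x⟩ = (ħ/2)·⟨σ_x⟩.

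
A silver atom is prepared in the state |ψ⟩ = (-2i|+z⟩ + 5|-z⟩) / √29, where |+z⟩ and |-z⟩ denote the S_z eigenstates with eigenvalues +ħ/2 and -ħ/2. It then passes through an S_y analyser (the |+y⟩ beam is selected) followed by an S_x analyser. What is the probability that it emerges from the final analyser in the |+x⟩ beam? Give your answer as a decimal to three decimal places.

First analyser (S_y): P(|+y⟩) = |⟨+y|ψ⟩|² = 49/58.
After stage 1 the state is |+y⟩; P(|+x⟩) = |⟨+x|+y⟩|² = 1/2.
Joint probability = 49/58 × 1/2 = 0.422.

0.422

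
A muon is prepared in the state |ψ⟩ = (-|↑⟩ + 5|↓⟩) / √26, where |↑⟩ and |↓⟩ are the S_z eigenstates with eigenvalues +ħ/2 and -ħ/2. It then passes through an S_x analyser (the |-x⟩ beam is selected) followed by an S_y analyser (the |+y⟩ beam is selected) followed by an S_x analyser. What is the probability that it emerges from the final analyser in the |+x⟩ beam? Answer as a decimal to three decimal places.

First analyser (S_x): P(|-x⟩) = |⟨-x|ψ⟩|² = 36/52.
After stage 1 the state is |-x⟩; P(|+y⟩) = |⟨+y|-x⟩|² = 1/2.
After stage 2 the state is |+y⟩; P(|+x⟩) = |⟨+x|+y⟩|² = 1/2.
Joint probability = 36/52 × 1/2 × 1/2 = 0.173.

0.173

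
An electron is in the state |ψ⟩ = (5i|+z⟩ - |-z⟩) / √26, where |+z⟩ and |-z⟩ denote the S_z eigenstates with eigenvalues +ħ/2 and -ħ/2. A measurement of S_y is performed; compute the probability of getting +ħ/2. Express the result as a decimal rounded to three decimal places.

0.692

|+y⟩ = (|+z⟩ + i|-z⟩)/√2, so ⟨+y|ψ⟩ = (6i) / (√2·√26).
P = |6i|² / 52 = 36/52.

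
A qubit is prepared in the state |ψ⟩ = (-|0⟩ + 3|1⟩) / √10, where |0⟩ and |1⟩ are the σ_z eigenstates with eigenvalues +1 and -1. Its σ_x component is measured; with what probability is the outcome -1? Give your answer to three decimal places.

0.800

|-x⟩ = (|0⟩ - |1⟩)/√2, so ⟨-x|ψ⟩ = (-4) / (√2·√10).
P = |-4|² / 20 = 16/20.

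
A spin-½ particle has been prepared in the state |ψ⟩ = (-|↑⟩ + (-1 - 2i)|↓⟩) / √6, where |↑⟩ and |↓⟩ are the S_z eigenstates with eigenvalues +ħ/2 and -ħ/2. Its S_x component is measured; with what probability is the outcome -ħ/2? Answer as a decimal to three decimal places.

|-x⟩ = (|↑⟩ - |↓⟩)/√2, so ⟨-x|ψ⟩ = (2i) / (√2·√6).
P = |2i|² / 12 = 4/12.

0.333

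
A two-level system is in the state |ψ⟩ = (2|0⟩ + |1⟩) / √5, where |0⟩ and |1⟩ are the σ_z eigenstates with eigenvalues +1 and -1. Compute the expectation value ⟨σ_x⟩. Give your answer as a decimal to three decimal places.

⟨σ_x⟩ = 2 Re(a* b)/(|a|²+|b|²) with a = 2, b = 1.
a* b = 2, so ⟨σ_x⟩ = 4/5.

0.800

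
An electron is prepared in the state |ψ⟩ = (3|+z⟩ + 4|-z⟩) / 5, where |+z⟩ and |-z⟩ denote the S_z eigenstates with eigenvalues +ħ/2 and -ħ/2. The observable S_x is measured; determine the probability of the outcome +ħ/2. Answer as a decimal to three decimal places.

|+x⟩ = (|+z⟩ + |-z⟩)/√2, so ⟨+x|ψ⟩ = (7) / (√2·5).
P = |7|² / 50 = 49/50.

0.980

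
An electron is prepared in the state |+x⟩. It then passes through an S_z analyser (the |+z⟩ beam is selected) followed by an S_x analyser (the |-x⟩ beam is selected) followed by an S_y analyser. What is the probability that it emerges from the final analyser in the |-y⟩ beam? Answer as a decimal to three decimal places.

First analyser (S_z): from |+x⟩, P(|+z⟩) = 1/2.
After stage 1 the state is |+z⟩; P(|-x⟩) = |⟨-x|+z⟩|² = 1/2.
After stage 2 the state is |-x⟩; P(|-y⟩) = |⟨-y|-x⟩|² = 1/2.
Joint probability = 1/2 × 1/2 × 1/2 = 0.125.

0.125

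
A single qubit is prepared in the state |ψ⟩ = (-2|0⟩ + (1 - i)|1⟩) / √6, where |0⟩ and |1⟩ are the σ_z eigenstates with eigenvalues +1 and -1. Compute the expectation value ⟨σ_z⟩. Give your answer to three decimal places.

0.333

⟨σ_z⟩ = |a|² - |b|² divided by |a|²+|b|², with a, b the |0⟩, |1⟩ amplitudes.
= (4 - 2)/6 = 2/6.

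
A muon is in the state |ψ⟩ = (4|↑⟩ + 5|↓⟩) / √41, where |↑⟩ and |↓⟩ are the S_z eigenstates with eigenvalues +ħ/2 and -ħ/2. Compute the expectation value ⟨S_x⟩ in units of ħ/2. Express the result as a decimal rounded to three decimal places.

⟨σ_x⟩ = 2 Re(a* b)/(|a|²+|b|²) with a = 4, b = 5.
a* b = 20, so ⟨σ_x⟩ = 40/41.
⟨S_x⟩ = (ħ/2)·⟨σ_x⟩.

0.976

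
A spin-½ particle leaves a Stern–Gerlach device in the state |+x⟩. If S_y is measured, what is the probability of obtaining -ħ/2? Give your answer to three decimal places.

In the S_z basis, |+x⟩ = (|↑⟩ + |↓⟩)/√2 and |-y⟩ = (|↑⟩ - i|↓⟩)/√2.
|⟨-y|+x⟩|² = 1/2.

0.500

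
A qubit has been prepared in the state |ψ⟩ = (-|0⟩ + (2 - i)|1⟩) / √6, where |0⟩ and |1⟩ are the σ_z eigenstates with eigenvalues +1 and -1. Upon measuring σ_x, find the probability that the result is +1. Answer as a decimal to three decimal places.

0.167

|+x⟩ = (|0⟩ + |1⟩)/√2, so ⟨+x|ψ⟩ = (1 - i) / (√2·√6).
P = |1 - i|² / 12 = 2/12.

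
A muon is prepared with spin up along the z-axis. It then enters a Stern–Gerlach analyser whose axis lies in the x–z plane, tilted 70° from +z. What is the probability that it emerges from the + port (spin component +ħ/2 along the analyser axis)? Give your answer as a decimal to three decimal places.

0.671

For spin-½, the probability of finding spin-up along an axis at angle θ to the initial spin direction is cos²(θ/2); spin-down is sin²(θ/2).
θ = 70°, so P = cos²(35°) ≈ 0.671.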